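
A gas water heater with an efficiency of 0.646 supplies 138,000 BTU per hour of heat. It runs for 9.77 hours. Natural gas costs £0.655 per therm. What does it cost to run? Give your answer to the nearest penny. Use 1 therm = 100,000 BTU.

£13.67

Heat delivered = 138,000 BTU/h × 9.77 h = 1,348,260 BTU
Gas input = 1,348,260 / 0.646 = 2,087,090 BTU
= 2,087,090 / 100,000 = 20.87 therm
Cost = 20.87 × £0.655/therm = £13.67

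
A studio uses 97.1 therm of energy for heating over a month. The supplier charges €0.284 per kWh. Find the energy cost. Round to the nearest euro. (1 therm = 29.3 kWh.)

€808

97.1 therm × (29.3 kWh/therm) = 2,845 kWh
Cost = 2,845 kWh × €0.284/kWh = €807.99 ≈ €808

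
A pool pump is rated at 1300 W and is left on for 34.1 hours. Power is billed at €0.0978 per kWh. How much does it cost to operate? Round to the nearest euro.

€4

Energy = 1300 W × 34.1 h = 44,330 Wh = 44.33 kWh
Cost = 44.33 kWh × €0.0978/kWh = €4.34 ≈ €4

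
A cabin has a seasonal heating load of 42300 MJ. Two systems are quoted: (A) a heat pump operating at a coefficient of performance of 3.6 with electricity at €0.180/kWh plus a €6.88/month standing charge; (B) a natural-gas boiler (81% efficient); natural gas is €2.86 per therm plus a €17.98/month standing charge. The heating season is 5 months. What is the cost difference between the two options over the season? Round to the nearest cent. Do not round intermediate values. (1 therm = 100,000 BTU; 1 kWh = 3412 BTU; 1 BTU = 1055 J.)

€883.64

Heat load = 42300 MJ = 42,300,000,000 J / 1055 = 40,094,787 BTU
Gas: input = 40,094,787 / 0.81 = 49,499,737 BTU = 495 therm → 495 × €2.86 = €1,415.69; + 5 × €17.98 standing = €1,505.59
Heat pump: 40,094,787 BTU / 3412 = 11,750 kWh heat; / 3.6 = 3,264 kWh in → × €0.180 = €587.56; + 5 × €6.88 standing = €621.96
Difference = |€1,505.59 − €621.96| = €883.64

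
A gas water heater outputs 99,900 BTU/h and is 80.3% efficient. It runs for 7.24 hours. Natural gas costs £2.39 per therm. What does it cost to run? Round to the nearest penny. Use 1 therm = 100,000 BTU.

Heat delivered = 99,900 BTU/h × 7.24 h = 723,276 BTU
Gas input = 723,276 / 0.803 = 900,717 BTU
= 900,717 / 100,000 = 9.007 therm
Cost = 9.007 × £2.39/therm = £21.53

£21.53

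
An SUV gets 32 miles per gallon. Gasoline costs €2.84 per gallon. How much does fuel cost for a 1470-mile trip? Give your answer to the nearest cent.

Fuel = 1470 mi / 32 mpg = 45.94 gal
Cost = 45.94 gal × €2.84/gal = €130.46

€130.46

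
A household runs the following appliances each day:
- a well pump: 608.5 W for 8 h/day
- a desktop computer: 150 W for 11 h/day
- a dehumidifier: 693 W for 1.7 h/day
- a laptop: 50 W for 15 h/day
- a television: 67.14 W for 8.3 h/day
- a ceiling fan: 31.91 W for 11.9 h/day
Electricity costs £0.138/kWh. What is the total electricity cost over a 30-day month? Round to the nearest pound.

£39

well pump: 608.5 W × 8 h × 30 d = 146,040 Wh = 146 kWh
desktop computer: 150 W × 11 h × 30 d = 49,500 Wh = 49.5 kWh
dehumidifier: 693 W × 1.7 h × 30 d = 35,343 Wh = 35.34 kWh
laptop: 50 W × 15 h × 30 d = 22,500 Wh = 22.5 kWh
television: 67.14 W × 8.3 h × 30 d = 16,718 Wh = 16.72 kWh
ceiling fan: 31.91 W × 11.9 h × 30 d = 11,392 Wh = 11.39 kWh
Total energy = 146 + 49.5 + 35.34 + 22.5 + 16.72 + 11.39 = 281.5 kWh
Cost = 281.5 kWh × £0.138 = £38.85 ≈ £39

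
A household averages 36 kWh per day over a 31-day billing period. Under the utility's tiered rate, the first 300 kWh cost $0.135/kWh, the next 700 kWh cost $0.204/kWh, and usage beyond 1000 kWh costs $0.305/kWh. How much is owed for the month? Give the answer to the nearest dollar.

$219

Usage = 36 kWh/day × 31 days = 1116 kWh
First 300 kWh × $0.135 = $40.50
Next 700 kWh × $0.204 = $142.80
Remaining 116 kWh × $0.305 = $35.38
Total = $218.68 ≈ $219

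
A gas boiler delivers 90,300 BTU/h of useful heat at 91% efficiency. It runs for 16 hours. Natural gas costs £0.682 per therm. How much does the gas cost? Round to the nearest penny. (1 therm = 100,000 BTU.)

Heat delivered = 90,300 BTU/h × 16 h = 1,444,800 BTU
Gas input = 1,444,800 / 0.91 = 1,587,692 BTU
= 1,587,692 / 100,000 = 15.88 therm
Cost = 15.88 × £0.682/therm = £10.83

£10.83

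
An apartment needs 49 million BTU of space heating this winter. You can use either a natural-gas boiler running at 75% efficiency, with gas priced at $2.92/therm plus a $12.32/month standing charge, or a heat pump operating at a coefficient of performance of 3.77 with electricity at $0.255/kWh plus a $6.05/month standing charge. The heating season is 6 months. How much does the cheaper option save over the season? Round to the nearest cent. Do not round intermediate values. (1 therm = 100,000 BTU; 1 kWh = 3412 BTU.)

$973.98

Heat load = 49 × 10⁶ BTU = 49,000,000 BTU
Gas: input = 49,000,000 / 0.75 = 65,333,333 BTU = 653.3 therm → 653.3 × $2.92 = $1,907.73; + 6 × $12.32 standing = $1,981.65
Heat pump: 49,000,000 BTU / 3412 = 14,360 kWh heat; / 3.77 = 3,809 kWh in → × $0.255 = $971.37; + 6 × $6.05 standing = $1,007.67
Difference = |$1,981.65 − $1,007.67| = $973.98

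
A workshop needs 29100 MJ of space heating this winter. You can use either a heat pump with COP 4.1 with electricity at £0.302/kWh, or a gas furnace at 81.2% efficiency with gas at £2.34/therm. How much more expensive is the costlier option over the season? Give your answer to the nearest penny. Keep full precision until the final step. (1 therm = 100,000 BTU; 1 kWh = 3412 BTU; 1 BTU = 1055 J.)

Heat load = 29100 MJ = 29,100,000,000 J / 1055 = 27,582,938 BTU
Gas: input = 27,582,938 / 0.812 = 33,969,136 BTU = 339.7 therm → 339.7 × £2.34 = £794.88
Heat pump: 27,582,938 BTU / 3412 = 8,084 kWh heat; / 4.1 = 1,972 kWh in → × £0.302 = £595.46
Difference = |£794.88 − £595.46| = £199.42

£199.42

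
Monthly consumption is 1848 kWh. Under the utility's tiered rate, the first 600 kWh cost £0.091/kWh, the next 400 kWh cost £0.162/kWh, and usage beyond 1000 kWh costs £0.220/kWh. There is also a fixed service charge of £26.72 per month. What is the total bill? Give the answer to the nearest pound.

First 600 kWh × £0.091 = £54.60
Next 400 kWh × £0.162 = £64.80
Remaining 848 kWh × £0.220 = £186.56
Energy charge = £305.96; + service £26.72 = £332.68 ≈ £333

£333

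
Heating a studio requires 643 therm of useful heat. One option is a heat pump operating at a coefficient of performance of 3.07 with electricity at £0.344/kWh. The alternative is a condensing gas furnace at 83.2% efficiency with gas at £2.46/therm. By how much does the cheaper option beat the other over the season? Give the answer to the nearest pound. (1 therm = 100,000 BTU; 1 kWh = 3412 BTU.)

Heat load = 643 therm × 100,000 = 64,300,000 BTU
Gas: input = 64,300,000 / 0.832 = 77,283,654 BTU = 772.8 therm → 772.8 × £2.46 = £1,901.18
Heat pump: 64,300,000 BTU / 3412 = 18,850 kWh heat; / 3.07 = 6,139 kWh in → × £0.344 = £2,111.65
Difference = |£1,901.18 − £2,111.65| = £210.47 ≈ £210

£210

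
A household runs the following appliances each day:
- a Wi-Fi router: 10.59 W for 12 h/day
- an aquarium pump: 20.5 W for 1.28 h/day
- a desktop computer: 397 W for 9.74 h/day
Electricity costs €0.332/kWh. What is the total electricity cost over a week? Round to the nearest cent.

Wi-Fi router: 10.59 W × 12 h × 7 d = 890 Wh = 0.8896 kWh
aquarium pump: 20.5 W × 1.28 h × 7 d = 184 Wh = 0.1837 kWh
desktop computer: 397 W × 9.74 h × 7 d = 27,067 Wh = 27.07 kWh
Total energy = 0.8896 + 0.1837 + 27.07 = 28.14 kWh
Cost = 28.14 kWh × €0.332 = €9.34

€9.34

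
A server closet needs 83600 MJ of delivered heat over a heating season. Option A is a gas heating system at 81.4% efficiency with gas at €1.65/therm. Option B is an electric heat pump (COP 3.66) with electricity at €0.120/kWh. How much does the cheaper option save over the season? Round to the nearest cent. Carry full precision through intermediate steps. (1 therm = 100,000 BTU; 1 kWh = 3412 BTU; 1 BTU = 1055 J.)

€844.79

Heat load = 83600 MJ = 83,600,000,000 J / 1055 = 79,241,706 BTU
Gas: input = 79,241,706 / 0.814 = 97,348,533 BTU = 973.5 therm → 973.5 × €1.65 = €1,606.25
Heat pump: 79,241,706 BTU / 3412 = 23,220 kWh heat; / 3.66 = 6,345 kWh in → × €0.120 = €761.46
Difference = |€1,606.25 − €761.46| = €844.79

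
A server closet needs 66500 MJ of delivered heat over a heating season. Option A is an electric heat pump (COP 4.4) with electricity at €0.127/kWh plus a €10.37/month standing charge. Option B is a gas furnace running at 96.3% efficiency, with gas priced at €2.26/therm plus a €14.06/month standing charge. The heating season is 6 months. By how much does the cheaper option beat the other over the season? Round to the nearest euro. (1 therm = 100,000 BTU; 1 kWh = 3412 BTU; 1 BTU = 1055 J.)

Heat load = 66500 MJ = 66,500,000,000 J / 1055 = 63,033,175 BTU
Gas: input = 63,033,175 / 0.963 = 65,455,011 BTU = 654.6 therm → 654.6 × €2.26 = €1,479.28; + 6 × €14.06 standing = €1,563.64
Heat pump: 63,033,175 BTU / 3412 = 18,470 kWh heat; / 4.4 = 4,199 kWh in → × €0.127 = €533.23; + 6 × €10.37 standing = €595.45
Difference = |€1,563.64 − €595.45| = €968.20 ≈ €968

€968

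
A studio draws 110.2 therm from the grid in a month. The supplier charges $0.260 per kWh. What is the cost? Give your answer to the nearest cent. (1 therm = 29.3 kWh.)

$839.50

110.2 therm × (29.3 kWh/therm) = 3,229 kWh
Cost = 3,229 kWh × $0.260/kWh = $839.50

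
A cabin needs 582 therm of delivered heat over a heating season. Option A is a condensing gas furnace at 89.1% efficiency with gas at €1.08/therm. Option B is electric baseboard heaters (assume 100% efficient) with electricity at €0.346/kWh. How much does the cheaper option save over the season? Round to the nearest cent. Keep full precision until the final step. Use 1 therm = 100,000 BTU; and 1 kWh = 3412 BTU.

€5196.42

Heat load = 582 therm × 100,000 = 58,200,000 BTU
Gas: input = 58,200,000 / 0.891 = 65,319,865 BTU = 653.2 therm → 653.2 × €1.08 = €705.45
Electric: 58,200,000 BTU / 3412 = 17,060 kWh → × €0.346 = €5,901.88
Difference = |€705.45 − €5,901.88| = €5,196.42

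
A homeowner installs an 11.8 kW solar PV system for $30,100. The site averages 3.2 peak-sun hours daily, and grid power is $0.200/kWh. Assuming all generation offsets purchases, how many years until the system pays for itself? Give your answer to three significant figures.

Daily generation = 11.8 kW × 3.2 h = 37.76 kWh
Annual generation = 37.76 × 365 = 13782 kWh
Annual savings = 13782 × $0.200 = $2,756.48
Payback = $30,100 / $2,756.48 = 10.9 years

10.9 years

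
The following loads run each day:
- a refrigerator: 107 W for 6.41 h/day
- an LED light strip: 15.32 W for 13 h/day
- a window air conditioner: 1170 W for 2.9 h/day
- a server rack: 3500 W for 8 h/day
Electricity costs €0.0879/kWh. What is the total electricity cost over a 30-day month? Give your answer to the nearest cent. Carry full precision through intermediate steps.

refrigerator: 107 W × 6.41 h × 30 d = 20,576 Wh = 20.58 kWh
LED light strip: 15.32 W × 13 h × 30 d = 5,975 Wh = 5.975 kWh
window air conditioner: 1170 W × 2.9 h × 30 d = 101,790 Wh = 101.8 kWh
server rack: 3500 W × 8 h × 30 d = 840,000 Wh = 840 kWh
Total energy = 20.58 + 5.975 + 101.8 + 840 = 968.3 kWh
Cost = 968.3 kWh × €0.0879 = €85.12

€85.12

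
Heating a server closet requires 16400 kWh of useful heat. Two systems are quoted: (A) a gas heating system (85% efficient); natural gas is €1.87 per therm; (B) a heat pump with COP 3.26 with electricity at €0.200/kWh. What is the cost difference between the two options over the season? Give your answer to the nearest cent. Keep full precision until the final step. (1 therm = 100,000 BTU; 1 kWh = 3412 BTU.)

€224.91

Heat load = 16400 kWh × 3412 = 55,956,800 BTU
Gas: input = 55,956,800 / 0.85 = 65,831,529 BTU = 658.3 therm → 658.3 × €1.87 = €1,231.05
Heat pump: 55,956,800 BTU / 3412 = 16,400 kWh heat; / 3.26 = 5,031 kWh in → × €0.200 = €1,006.13
Difference = |€1,231.05 − €1,006.13| = €224.91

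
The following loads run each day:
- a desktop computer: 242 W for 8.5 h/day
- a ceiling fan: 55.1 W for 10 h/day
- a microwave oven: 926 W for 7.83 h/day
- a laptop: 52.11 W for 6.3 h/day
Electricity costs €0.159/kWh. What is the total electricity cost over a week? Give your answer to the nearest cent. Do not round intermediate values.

desktop computer: 242 W × 8.5 h × 7 d = 14,399 Wh = 14.4 kWh
ceiling fan: 55.1 W × 10 h × 7 d = 3,857 Wh = 3.857 kWh
microwave oven: 926 W × 7.83 h × 7 d = 50,754 Wh = 50.75 kWh
laptop: 52.11 W × 6.3 h × 7 d = 2,298 Wh = 2.298 kWh
Total energy = 14.4 + 3.857 + 50.75 + 2.298 = 71.31 kWh
Cost = 71.31 kWh × €0.159 = €11.34

€11.34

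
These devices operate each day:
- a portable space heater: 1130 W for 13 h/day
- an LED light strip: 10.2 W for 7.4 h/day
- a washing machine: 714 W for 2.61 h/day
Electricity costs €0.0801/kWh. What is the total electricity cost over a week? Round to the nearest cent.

€9.32

portable space heater: 1130 W × 13 h × 7 d = 102,830 Wh = 102.8 kWh
LED light strip: 10.2 W × 7.4 h × 7 d = 528 Wh = 0.5284 kWh
washing machine: 714 W × 2.61 h × 7 d = 13,045 Wh = 13.04 kWh
Total energy = 102.8 + 0.5284 + 13.04 = 116.4 kWh
Cost = 116.4 kWh × €0.0801 = €9.32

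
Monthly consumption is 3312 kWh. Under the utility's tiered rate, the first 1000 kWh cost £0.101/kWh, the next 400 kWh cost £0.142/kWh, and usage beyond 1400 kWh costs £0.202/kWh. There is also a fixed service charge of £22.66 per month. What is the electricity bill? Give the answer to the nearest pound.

First 1000 kWh × £0.101 = £101.00
Next 400 kWh × £0.142 = £56.80
Remaining 1912 kWh × £0.202 = £386.22
Energy charge = £544.02; + service £22.66 = £566.68 ≈ £567

£567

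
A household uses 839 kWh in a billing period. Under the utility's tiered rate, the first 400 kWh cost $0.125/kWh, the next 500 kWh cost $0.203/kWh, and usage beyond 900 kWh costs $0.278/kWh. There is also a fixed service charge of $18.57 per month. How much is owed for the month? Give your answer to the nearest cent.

$157.69

First 400 kWh × $0.125 = $50.00
Next 439 kWh × $0.203 = $89.12
Remaining tier: 0 kWh (not reached)
Energy charge = $139.12; + service $18.57 = $157.69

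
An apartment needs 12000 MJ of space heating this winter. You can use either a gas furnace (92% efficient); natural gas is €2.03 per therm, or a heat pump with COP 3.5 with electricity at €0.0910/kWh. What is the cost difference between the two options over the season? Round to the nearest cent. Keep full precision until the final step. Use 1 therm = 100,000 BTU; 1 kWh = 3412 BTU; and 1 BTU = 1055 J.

Heat load = 12000 MJ = 12,000,000,000 J / 1055 = 11,374,408 BTU
Gas: input = 11,374,408 / 0.92 = 12,363,487 BTU = 123.6 therm → 123.6 × €2.03 = €250.98
Heat pump: 11,374,408 BTU / 3412 = 3,334 kWh heat; / 3.5 = 952.5 kWh in → × €0.0910 = €86.67
Difference = |€250.98 − €86.67| = €164.30

€164.30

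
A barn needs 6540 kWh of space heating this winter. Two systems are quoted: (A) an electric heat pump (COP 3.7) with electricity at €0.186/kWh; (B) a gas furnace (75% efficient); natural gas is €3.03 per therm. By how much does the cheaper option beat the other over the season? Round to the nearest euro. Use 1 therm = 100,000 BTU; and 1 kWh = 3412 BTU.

Heat load = 6540 kWh × 3412 = 22,314,480 BTU
Gas: input = 22,314,480 / 0.75 = 29,752,640 BTU = 297.5 therm → 297.5 × €3.03 = €901.50
Heat pump: 22,314,480 BTU / 3412 = 6,540 kWh heat; / 3.7 = 1,768 kWh in → × €0.186 = €328.77
Difference = |€901.50 − €328.77| = €572.74 ≈ €573

€573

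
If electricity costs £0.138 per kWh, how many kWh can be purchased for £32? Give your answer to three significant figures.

232 kWh

£32 / £0.138 per kWh = 231.9 kWh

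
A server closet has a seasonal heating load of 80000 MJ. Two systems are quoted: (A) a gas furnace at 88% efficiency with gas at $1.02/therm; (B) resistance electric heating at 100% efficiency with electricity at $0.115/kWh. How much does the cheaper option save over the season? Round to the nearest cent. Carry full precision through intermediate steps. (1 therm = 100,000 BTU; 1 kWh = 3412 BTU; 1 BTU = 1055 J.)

Heat load = 80000 MJ = 80,000,000,000 J / 1055 = 75,829,384 BTU
Gas: input = 75,829,384 / 0.88 = 86,169,754 BTU = 861.7 therm → 861.7 × $1.02 = $878.93
Electric: 75,829,384 BTU / 3412 = 22,220 kWh → × $0.115 = $2,555.80
Difference = |$878.93 − $2,555.80| = $1,676.87

$1676.87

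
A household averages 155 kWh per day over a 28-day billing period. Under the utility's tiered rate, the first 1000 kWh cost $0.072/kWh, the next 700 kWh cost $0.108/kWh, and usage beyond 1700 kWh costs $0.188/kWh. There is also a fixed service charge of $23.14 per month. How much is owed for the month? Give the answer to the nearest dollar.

$667

Usage = 155 kWh/day × 28 days = 4340 kWh
First 1000 kWh × $0.072 = $72.00
Next 700 kWh × $0.108 = $75.60
Remaining 2640 kWh × $0.188 = $496.32
Energy charge = $643.92; + service $23.14 = $667.06 ≈ $667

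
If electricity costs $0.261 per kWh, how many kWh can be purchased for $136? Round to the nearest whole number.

521 kWh

$136 / $0.261 per kWh = 521.1 kWh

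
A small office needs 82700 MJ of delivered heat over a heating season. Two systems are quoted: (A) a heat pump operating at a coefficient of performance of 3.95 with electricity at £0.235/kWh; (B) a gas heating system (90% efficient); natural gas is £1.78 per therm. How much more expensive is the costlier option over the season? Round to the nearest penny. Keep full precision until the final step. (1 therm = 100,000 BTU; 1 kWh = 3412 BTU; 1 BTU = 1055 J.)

£183.52

Heat load = 82700 MJ = 82,700,000,000 J / 1055 = 78,388,626 BTU
Gas: input = 78,388,626 / 0.90 = 87,098,473 BTU = 871 therm → 871 × £1.78 = £1,550.35
Heat pump: 78,388,626 BTU / 3412 = 22,970 kWh heat; / 3.95 = 5,816 kWh in → × £0.235 = £1,366.83
Difference = |£1,550.35 − £1,366.83| = £183.52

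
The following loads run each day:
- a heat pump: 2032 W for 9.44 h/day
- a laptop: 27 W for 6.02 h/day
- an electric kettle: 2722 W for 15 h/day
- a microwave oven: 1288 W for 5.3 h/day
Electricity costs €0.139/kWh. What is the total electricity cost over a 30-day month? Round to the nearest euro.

€279

heat pump: 2032 W × 9.44 h × 30 d = 575,462 Wh = 575.5 kWh
laptop: 27 W × 6.02 h × 30 d = 4,876 Wh = 4.876 kWh
electric kettle: 2722 W × 15 h × 30 d = 1,224,900 Wh = 1,225 kWh
microwave oven: 1288 W × 5.3 h × 30 d = 204,792 Wh = 204.8 kWh
Total energy = 575.5 + 4.876 + 1,225 + 204.8 = 2,010 kWh
Cost = 2,010 kWh × €0.139 = €279.39 ≈ €279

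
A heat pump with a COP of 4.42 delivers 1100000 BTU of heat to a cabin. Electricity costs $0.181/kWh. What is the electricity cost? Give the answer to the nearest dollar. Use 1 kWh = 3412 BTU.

$13

Heat delivered = 1,100,000 BTU / 3412 = 322.4 kWh
Electrical input = 322.4 kWh / 4.42 = 72.94 kWh
Cost = 72.94 × $0.181/kWh = $13.20 ≈ $13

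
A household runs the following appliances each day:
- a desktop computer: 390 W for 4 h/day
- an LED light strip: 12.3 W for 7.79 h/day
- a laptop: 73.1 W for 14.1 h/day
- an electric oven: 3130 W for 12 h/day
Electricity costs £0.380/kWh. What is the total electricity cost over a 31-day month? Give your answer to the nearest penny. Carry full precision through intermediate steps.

desktop computer: 390 W × 4 h × 31 d = 48,360 Wh = 48.36 kWh
LED light strip: 12.3 W × 7.79 h × 31 d = 2,970 Wh = 2.97 kWh
laptop: 73.1 W × 14.1 h × 31 d = 31,952 Wh = 31.95 kWh
electric oven: 3130 W × 12 h × 31 d = 1,164,360 Wh = 1,164 kWh
Total energy = 48.36 + 2.97 + 31.95 + 1,164 = 1,248 kWh
Cost = 1,248 kWh × £0.380 = £474.10

£474.10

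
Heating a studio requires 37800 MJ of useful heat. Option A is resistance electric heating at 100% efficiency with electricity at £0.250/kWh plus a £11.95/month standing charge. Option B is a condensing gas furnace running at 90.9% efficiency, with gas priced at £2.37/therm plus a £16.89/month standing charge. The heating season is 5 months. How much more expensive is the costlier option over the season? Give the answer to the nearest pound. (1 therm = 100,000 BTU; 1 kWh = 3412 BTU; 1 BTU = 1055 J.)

Heat load = 37800 MJ = 37,800,000,000 J / 1055 = 35,829,384 BTU
Gas: input = 35,829,384 / 0.909 = 39,416,264 BTU = 394.2 therm → 394.2 × £2.37 = £934.17; + 5 × £16.89 standing = £1,018.62
Electric: 35,829,384 BTU / 3412 = 10,500 kWh → × £0.250 = £2,625.25; + 5 × £11.95 standing = £2,685.00
Difference = |£1,018.62 − £2,685.00| = £1,666.38 ≈ £1666

£1666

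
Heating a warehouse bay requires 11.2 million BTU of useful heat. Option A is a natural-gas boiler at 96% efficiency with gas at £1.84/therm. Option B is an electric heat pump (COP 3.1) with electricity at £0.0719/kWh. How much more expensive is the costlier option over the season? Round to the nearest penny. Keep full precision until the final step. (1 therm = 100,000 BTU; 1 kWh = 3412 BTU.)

Heat load = 11.2 × 10⁶ BTU = 11,200,000 BTU
Gas: input = 11,200,000 / 0.96 = 11,666,667 BTU = 116.7 therm → 116.7 × £1.84 = £214.67
Heat pump: 11,200,000 BTU / 3412 = 3,283 kWh heat; / 3.1 = 1,059 kWh in → × £0.0719 = £76.13
Difference = |£214.67 − £76.13| = £138.53

£138.53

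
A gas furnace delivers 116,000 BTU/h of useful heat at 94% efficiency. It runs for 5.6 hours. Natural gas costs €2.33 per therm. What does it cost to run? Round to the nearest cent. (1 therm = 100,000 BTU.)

€16.10

Heat delivered = 116,000 BTU/h × 5.6 h = 649,600 BTU
Gas input = 649,600 / 0.94 = 691,064 BTU
= 691,064 / 100,000 = 6.911 therm
Cost = 6.911 × €2.33/therm = €16.10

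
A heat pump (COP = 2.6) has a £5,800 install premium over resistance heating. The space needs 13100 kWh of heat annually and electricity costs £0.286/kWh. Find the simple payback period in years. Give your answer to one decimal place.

2.5 years

Resistance: 13100 kWh × £0.286 = £3,746.60/yr
Heat pump: 13100 / 2.6 = 5038 kWh in → × £0.286 = £1,441.00/yr
Annual savings = £2,305.60
Payback = £5,800 / £2,305.60 = 2.52 years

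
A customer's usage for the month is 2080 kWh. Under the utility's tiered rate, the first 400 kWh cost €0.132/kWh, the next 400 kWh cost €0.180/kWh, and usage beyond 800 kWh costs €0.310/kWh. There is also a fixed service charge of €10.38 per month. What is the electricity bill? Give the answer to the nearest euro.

First 400 kWh × €0.132 = €52.80
Next 400 kWh × €0.180 = €72.00
Remaining 1280 kWh × €0.310 = €396.80
Energy charge = €521.60; + service €10.38 = €531.98 ≈ €532

€532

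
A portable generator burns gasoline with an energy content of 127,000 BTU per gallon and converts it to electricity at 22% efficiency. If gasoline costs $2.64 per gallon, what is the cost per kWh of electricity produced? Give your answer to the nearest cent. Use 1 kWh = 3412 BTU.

$0.32

Electrical output per gallon = 127,000 BTU × 0.22 / 3412 BTU/kWh = 8.189 kWh
Cost per kWh = $2.64 / 8.189 kWh = $0.322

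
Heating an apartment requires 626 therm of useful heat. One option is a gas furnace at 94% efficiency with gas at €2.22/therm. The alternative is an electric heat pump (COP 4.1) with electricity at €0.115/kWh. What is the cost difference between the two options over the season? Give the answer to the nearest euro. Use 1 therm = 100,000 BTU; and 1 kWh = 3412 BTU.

Heat load = 626 therm × 100,000 = 62,600,000 BTU
Gas: input = 62,600,000 / 0.94 = 66,595,745 BTU = 666 therm → 666 × €2.22 = €1,478.43
Heat pump: 62,600,000 BTU / 3412 = 18,350 kWh heat; / 4.1 = 4,475 kWh in → × €0.115 = €514.61
Difference = |€1,478.43 − €514.61| = €963.81 ≈ €964

€964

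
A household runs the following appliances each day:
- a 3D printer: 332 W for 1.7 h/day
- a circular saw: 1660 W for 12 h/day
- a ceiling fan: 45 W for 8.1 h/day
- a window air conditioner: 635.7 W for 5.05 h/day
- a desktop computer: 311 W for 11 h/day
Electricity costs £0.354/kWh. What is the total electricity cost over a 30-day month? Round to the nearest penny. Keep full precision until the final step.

£291.84

3D printer: 332 W × 1.7 h × 30 d = 16,932 Wh = 16.93 kWh
circular saw: 1660 W × 12 h × 30 d = 597,600 Wh = 597.6 kWh
ceiling fan: 45 W × 8.1 h × 30 d = 10,935 Wh = 10.94 kWh
window air conditioner: 635.7 W × 5.05 h × 30 d = 96,309 Wh = 96.31 kWh
desktop computer: 311 W × 11 h × 30 d = 102,630 Wh = 102.6 kWh
Total energy = 16.93 + 597.6 + 10.94 + 96.31 + 102.6 = 824.4 kWh
Cost = 824.4 kWh × £0.354 = £291.84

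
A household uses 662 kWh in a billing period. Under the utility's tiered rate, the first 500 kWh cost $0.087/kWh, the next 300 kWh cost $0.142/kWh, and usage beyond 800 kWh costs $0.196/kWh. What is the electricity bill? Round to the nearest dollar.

First 500 kWh × $0.087 = $43.50
Next 162 kWh × $0.142 = $23.00
Remaining tier: 0 kWh (not reached)
Total = $66.50 ≈ $67

$67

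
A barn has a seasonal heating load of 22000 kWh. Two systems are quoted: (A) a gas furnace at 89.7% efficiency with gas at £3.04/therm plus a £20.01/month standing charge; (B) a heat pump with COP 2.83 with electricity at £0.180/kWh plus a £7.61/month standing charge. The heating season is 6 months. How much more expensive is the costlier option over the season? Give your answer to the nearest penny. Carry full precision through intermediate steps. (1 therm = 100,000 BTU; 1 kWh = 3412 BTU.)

£1219.08

Heat load = 22000 kWh × 3412 = 75,064,000 BTU
Gas: input = 75,064,000 / 0.897 = 83,683,389 BTU = 836.8 therm → 836.8 × £3.04 = £2,543.98; + 6 × £20.01 standing = £2,664.04
Heat pump: 75,064,000 BTU / 3412 = 22,000 kWh heat; / 2.83 = 7,774 kWh in → × £0.180 = £1,399.29; + 6 × £7.61 standing = £1,444.95
Difference = |£2,664.04 − £1,444.95| = £1,219.08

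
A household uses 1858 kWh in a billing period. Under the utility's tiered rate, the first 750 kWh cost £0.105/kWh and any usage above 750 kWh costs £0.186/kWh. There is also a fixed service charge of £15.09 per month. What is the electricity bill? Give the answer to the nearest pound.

First 750 kWh × £0.105 = £78.75
Remaining 1108 kWh × £0.186 = £206.09
Energy charge = £284.84; + service £15.09 = £299.93 ≈ £300

£300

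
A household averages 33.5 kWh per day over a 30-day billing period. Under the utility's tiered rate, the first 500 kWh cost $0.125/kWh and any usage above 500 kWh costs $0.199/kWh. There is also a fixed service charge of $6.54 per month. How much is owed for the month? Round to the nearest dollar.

Usage = 33.5 kWh/day × 30 days = 1005 kWh
First 500 kWh × $0.125 = $62.50
Remaining 505 kWh × $0.199 = $100.50
Energy charge = $163.00; + service $6.54 = $169.53 ≈ $170

$170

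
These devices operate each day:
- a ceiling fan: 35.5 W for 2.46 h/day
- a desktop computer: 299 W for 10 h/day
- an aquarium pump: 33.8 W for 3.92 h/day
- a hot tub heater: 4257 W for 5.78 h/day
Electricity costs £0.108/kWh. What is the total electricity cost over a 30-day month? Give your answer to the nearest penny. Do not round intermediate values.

£90.12

ceiling fan: 35.5 W × 2.46 h × 30 d = 2,620 Wh = 2.62 kWh
desktop computer: 299 W × 10 h × 30 d = 89,700 Wh = 89.7 kWh
aquarium pump: 33.8 W × 3.92 h × 30 d = 3,975 Wh = 3.975 kWh
hot tub heater: 4257 W × 5.78 h × 30 d = 738,164 Wh = 738.2 kWh
Total energy = 2.62 + 89.7 + 3.975 + 738.2 = 834.5 kWh
Cost = 834.5 kWh × £0.108 = £90.12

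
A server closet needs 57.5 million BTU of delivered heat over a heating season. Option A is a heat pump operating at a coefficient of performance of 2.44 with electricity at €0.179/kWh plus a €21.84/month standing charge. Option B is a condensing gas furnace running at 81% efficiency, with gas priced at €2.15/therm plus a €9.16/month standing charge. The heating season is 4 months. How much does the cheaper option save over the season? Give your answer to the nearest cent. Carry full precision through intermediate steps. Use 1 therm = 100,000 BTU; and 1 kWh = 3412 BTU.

Heat load = 57.5 × 10⁶ BTU = 57,500,000 BTU
Gas: input = 57,500,000 / 0.81 = 70,987,654 BTU = 709.9 therm → 709.9 × €2.15 = €1,526.23; + 4 × €9.16 standing = €1,562.87
Heat pump: 57,500,000 BTU / 3412 = 16,850 kWh heat; / 2.44 = 6,907 kWh in → × €0.179 = €1,236.29; + 4 × €21.84 standing = €1,323.65
Difference = |€1,562.87 − €1,323.65| = €239.22

€239.22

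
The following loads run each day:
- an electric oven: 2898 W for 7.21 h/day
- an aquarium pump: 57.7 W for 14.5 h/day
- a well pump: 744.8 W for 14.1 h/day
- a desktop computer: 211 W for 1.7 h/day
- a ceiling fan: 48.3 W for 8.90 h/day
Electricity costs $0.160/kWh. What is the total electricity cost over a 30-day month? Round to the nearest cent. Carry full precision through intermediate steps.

$158.50

electric oven: 2898 W × 7.21 h × 30 d = 626,837 Wh = 626.8 kWh
aquarium pump: 57.7 W × 14.5 h × 30 d = 25,100 Wh = 25.1 kWh
well pump: 744.8 W × 14.1 h × 30 d = 315,050 Wh = 315.1 kWh
desktop computer: 211 W × 1.7 h × 30 d = 10,761 Wh = 10.76 kWh
ceiling fan: 48.3 W × 8.90 h × 30 d = 12,896 Wh = 12.9 kWh
Total energy = 626.8 + 25.1 + 315.1 + 10.76 + 12.9 = 990.6 kWh
Cost = 990.6 kWh × $0.160 = $158.50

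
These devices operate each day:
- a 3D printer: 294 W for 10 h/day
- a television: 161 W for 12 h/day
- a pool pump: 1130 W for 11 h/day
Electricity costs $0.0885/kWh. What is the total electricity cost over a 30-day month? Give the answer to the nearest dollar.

$46

3D printer: 294 W × 10 h × 30 d = 88,200 Wh = 88.2 kWh
television: 161 W × 12 h × 30 d = 57,960 Wh = 57.96 kWh
pool pump: 1130 W × 11 h × 30 d = 372,900 Wh = 372.9 kWh
Total energy = 88.2 + 57.96 + 372.9 = 519.1 kWh
Cost = 519.1 kWh × $0.0885 = $45.94 ≈ $46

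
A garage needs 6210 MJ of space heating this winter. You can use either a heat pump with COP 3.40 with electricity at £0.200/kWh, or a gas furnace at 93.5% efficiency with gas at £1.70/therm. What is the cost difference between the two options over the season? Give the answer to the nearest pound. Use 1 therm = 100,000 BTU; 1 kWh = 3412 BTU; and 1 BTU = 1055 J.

Heat load = 6210 MJ = 6,210,000,000 J / 1055 = 5,886,256 BTU
Gas: input = 5,886,256 / 0.935 = 6,295,461 BTU = 62.95 therm → 62.95 × £1.70 = £107.02
Heat pump: 5,886,256 BTU / 3412 = 1,725 kWh heat; / 3.40 = 507.4 kWh in → × £0.200 = £101.48
Difference = |£107.02 − £101.48| = £5.54 ≈ £6

£6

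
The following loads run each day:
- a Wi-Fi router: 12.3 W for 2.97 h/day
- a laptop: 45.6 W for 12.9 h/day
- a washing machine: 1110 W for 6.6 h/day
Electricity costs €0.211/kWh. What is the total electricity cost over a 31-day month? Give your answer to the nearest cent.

Wi-Fi router: 12.3 W × 2.97 h × 31 d = 1,132 Wh = 1.132 kWh
laptop: 45.6 W × 12.9 h × 31 d = 18,235 Wh = 18.24 kWh
washing machine: 1110 W × 6.6 h × 31 d = 227,106 Wh = 227.1 kWh
Total energy = 1.132 + 18.24 + 227.1 = 246.5 kWh
Cost = 246.5 kWh × €0.211 = €52.01

€52.01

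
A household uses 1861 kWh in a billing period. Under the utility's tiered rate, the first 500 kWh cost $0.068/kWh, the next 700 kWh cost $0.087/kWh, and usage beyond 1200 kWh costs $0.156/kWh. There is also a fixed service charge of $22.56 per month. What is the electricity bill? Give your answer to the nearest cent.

$220.58

First 500 kWh × $0.068 = $34.00
Next 700 kWh × $0.087 = $60.90
Remaining 661 kWh × $0.156 = $103.12
Energy charge = $198.02; + service $22.56 = $220.58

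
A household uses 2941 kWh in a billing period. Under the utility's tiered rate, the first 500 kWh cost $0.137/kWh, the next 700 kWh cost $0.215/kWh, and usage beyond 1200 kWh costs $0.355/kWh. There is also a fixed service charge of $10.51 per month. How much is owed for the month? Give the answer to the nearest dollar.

First 500 kWh × $0.137 = $68.50
Next 700 kWh × $0.215 = $150.50
Remaining 1741 kWh × $0.355 = $618.05
Energy charge = $837.05; + service $10.51 = $847.56 ≈ $848

$848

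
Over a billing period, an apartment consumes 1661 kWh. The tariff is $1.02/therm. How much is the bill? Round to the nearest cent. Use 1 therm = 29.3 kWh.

1661 kWh × (0.03413 therm/kWh) = 56.69 therm
Cost = 56.69 therm × $1.02/therm = $57.82

$57.82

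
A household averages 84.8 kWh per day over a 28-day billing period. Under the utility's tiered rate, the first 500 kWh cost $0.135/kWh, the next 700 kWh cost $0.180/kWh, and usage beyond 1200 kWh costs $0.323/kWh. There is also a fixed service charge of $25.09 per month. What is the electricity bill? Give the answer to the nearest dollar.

Usage = 84.8 kWh/day × 28 days = 2374.4 kWh
First 500 kWh × $0.135 = $67.50
Next 700 kWh × $0.180 = $126.00
Remaining 1174.4 kWh × $0.323 = $379.33
Energy charge = $572.83; + service $25.09 = $597.92 ≈ $598

$598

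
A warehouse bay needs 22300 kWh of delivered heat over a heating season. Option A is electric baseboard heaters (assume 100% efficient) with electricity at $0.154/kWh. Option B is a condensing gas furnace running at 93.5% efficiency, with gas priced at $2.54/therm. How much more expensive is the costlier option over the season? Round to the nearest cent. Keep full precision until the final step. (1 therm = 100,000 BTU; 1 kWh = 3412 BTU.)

Heat load = 22300 kWh × 3412 = 76,087,600 BTU
Gas: input = 76,087,600 / 0.935 = 81,377,112 BTU = 813.8 therm → 813.8 × $2.54 = $2,066.98
Electric: 76,087,600 BTU / 3412 = 22,300 kWh → × $0.154 = $3,434.20
Difference = |$2,066.98 − $3,434.20| = $1,367.22

$1367.22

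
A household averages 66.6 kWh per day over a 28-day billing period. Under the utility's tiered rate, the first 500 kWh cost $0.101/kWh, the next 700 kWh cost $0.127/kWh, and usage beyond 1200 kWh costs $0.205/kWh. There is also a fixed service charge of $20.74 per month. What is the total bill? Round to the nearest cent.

$296.42

Usage = 66.6 kWh/day × 28 days = 1864.8 kWh
First 500 kWh × $0.101 = $50.50
Next 700 kWh × $0.127 = $88.90
Remaining 664.8 kWh × $0.205 = $136.28
Energy charge = $275.68; + service $20.74 = $296.42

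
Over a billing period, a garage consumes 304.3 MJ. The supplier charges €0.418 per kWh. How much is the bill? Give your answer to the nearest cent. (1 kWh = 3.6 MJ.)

€35.33

304.3 MJ × (0.27778 kWh/MJ) = 84.53 kWh
Cost = 84.53 kWh × €0.418/kWh = €35.33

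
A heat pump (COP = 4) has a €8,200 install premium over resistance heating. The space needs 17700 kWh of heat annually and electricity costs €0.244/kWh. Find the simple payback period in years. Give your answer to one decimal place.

Resistance: 17700 kWh × €0.244 = €4,318.80/yr
Heat pump: 17700 / 4 = 4425 kWh in → × €0.244 = €1,079.70/yr
Annual savings = €3,239.10
Payback = €8,200 / €3,239.10 = 2.53 years

2.5 years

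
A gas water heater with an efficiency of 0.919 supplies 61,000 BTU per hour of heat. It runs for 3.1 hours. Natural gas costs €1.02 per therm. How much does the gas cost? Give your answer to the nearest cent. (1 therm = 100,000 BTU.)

€2.10

Heat delivered = 61,000 BTU/h × 3.1 h = 189,100 BTU
Gas input = 189,100 / 0.919 = 205,767 BTU
= 205,767 / 100,000 = 2.058 therm
Cost = 2.058 × €1.02/therm = €2.10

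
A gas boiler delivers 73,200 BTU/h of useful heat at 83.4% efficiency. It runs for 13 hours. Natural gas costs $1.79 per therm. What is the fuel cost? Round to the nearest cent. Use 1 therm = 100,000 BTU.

$20.42

Heat delivered = 73,200 BTU/h × 13 h = 951,600 BTU
Gas input = 951,600 / 0.834 = 1,141,007 BTU
= 1,141,007 / 100,000 = 11.41 therm
Cost = 11.41 × $1.79/therm = $20.42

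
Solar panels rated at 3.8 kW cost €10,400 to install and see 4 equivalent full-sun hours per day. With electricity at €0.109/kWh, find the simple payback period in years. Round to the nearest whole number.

17 years

Daily generation = 3.8 kW × 4 h = 15.2 kWh
Annual generation = 15.2 × 365 = 5548 kWh
Annual savings = 5548 × €0.109 = €604.73
Payback = €10,400 / €604.73 = 17.2 years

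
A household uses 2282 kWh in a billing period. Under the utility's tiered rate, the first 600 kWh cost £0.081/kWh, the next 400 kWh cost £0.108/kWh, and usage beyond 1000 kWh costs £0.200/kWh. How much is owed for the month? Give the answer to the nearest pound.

First 600 kWh × £0.081 = £48.60
Next 400 kWh × £0.108 = £43.20
Remaining 1282 kWh × £0.200 = £256.40
Total = £348.20 ≈ £348

£348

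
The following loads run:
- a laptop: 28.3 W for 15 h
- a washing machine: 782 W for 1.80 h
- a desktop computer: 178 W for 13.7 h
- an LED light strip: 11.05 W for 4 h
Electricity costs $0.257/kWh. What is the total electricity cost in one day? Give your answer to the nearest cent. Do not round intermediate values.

laptop: 28.3 W × 15 h = 424 Wh = 0.4245 kWh
washing machine: 782 W × 1.80 h = 1,408 Wh = 1.408 kWh
desktop computer: 178 W × 13.7 h = 2,439 Wh = 2.439 kWh
LED light strip: 11.05 W × 4 h = 44 Wh = 0.0442 kWh
Total energy = 0.4245 + 1.408 + 2.439 + 0.0442 = 4.315 kWh
Cost = 4.315 kWh × $0.257 = $1.11

$1.11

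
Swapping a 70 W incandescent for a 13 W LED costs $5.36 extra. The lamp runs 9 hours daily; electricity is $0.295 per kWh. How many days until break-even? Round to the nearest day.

Power saved = 70 − 13 = 57 W
Daily energy saved = 57 W × 9 h = 513 Wh = 0.513 kWh
Daily savings = 0.513 × $0.295 = $0.1513
Payback = $5.36 / $0.1513 per day = 35.42 days

35 days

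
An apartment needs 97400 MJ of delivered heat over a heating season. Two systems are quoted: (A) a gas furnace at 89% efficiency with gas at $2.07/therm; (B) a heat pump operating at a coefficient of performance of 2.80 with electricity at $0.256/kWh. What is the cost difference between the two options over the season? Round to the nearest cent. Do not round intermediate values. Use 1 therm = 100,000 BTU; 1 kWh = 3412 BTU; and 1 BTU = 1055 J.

$326.61

Heat load = 97400 MJ = 97,400,000,000 J / 1055 = 92,322,275 BTU
Gas: input = 92,322,275 / 0.89 = 103,732,893 BTU = 1,037 therm → 1,037 × $2.07 = $2,147.27
Heat pump: 92,322,275 BTU / 3412 = 27,060 kWh heat; / 2.80 = 9,664 kWh in → × $0.256 = $2,473.88
Difference = |$2,147.27 − $2,473.88| = $326.61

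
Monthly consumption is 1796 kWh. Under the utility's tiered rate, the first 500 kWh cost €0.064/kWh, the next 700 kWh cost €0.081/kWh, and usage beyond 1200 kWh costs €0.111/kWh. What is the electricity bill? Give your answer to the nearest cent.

First 500 kWh × €0.064 = €32.00
Next 700 kWh × €0.081 = €56.70
Remaining 596 kWh × €0.111 = €66.16
Total = €154.86

€154.86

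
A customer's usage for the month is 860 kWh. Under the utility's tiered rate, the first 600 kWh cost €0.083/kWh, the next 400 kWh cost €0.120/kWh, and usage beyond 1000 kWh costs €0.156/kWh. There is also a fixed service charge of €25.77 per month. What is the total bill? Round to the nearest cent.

€106.77

First 600 kWh × €0.083 = €49.80
Next 260 kWh × €0.120 = €31.20
Remaining tier: 0 kWh (not reached)
Energy charge = €81.00; + service €25.77 = €106.77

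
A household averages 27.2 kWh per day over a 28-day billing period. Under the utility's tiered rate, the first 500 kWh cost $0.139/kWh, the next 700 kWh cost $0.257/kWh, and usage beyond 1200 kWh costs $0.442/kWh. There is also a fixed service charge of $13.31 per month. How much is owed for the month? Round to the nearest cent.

Usage = 27.2 kWh/day × 28 days = 761.6 kWh
First 500 kWh × $0.139 = $69.50
Next 261.6 kWh × $0.257 = $67.23
Remaining tier: 0 kWh (not reached)
Energy charge = $136.73; + service $13.31 = $150.04

$150.04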